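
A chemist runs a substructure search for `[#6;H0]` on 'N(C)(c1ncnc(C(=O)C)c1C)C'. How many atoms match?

4

Check the 13 heavy atoms by environment: 2× n (aromatic, H0) → no; 1× c (aromatic, H1) → no; 3× c (aromatic, H0) → match; 1× N (H0) → no; 4× C (H3) → no; 1× C (H0) → match; 1× O (H0) → no.
Summing the matching environments: 3 + 1 = 4 matching atoms.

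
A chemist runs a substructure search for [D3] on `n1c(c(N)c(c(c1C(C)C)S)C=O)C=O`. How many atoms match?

The query [D3] means: atom with exactly three heavy-atom neighbours.
Check the 15 heavy atoms by environment: 1× n (aromatic, D2) → no; 5× c (aromatic, D3) → match; 2× C (D2) → no; 2× O (D1) → no; 1× S (D1) → no; 1× N (D1) → no; 1× C (D3) → match; 2× C (D1) → no.
Summing the matching environments: 5 + 1 = 6 matching atoms.

6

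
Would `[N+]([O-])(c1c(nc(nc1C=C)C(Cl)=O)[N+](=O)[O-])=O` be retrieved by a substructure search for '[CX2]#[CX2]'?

The pattern [CX2]#[CX2] describes a carbon-carbon triple bond — an alkyne.
The closest candidate here is a vinyl group (-CH=CH2), but the C=C is a double bond; both carbons are CX3, not CX2. No other fragment satisfies the full query, so there is no match.

No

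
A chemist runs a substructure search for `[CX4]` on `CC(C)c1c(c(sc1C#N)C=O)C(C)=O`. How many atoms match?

4

Check the 15 heavy atoms by environment: 1× s (aromatic, X2) → no; 4× c (aromatic, X3) → no; 2× C (X3) → no; 2× O (X1) → no; 4× C (X4) → match; 1× C (X2) → no; 1× N (X1) → no.
That gives 4 matching atoms.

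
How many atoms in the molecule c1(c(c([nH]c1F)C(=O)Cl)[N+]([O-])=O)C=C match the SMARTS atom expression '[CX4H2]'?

Check the 14 heavy atoms by environment: 1× n (aromatic, H1, X3) → no; 4× c (aromatic, H0, X3) → no; 1× N (charge +1, H0, X3) → no; 1× O (charge -1, H0, X1) → no; 2× O (H0, X1) → no; 1× C (H0, X3) → no; 1× Cl (H0, X1) → no; 1× C (H1, X3) → no; 1× C (H2, X3) → no; 1× F (H0, X1) → no.
No environment satisfies the query, so 0 matching atoms.

0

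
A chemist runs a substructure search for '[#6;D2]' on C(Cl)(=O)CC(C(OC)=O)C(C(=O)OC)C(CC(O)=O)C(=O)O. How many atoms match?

The query [#6;D2] means: any carbon bonded to exactly two heavy atoms.
Check the 22 heavy atoms by environment: 2× C (D2) → match; 8× C (D3) → no; 7× O (D1) → no; 1× Cl (D1) → no; 2× O (D2) → no; 2× C (D1) → no.
That gives 2 matching atoms.

2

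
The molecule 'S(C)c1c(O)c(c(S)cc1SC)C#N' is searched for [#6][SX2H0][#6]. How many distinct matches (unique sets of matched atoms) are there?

2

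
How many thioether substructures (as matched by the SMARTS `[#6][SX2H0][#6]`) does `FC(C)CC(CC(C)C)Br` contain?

[#6][SX2H0][#6] is the SMARTS for a thioether: an aliphatic sulfur bridging two carbons with no H on the sulfur.
No fragment in the molecule satisfies every constraint, giving 0 matches.

0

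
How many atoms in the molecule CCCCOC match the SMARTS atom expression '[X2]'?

1

The query [X2] means: any atom with exactly two total connections (bonds + H).
Check the 6 heavy atoms by environment: 5× C (X4) → no; 1× O (X2) → match.
That gives 1 matching atom.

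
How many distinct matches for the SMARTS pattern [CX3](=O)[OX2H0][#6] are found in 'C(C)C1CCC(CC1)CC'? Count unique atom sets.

0

[CX3](=O)[OX2H0][#6] is the SMARTS for an ester: a carbonyl carbon bonded to an oxygen that is itself bonded to carbon (no H on that O).
No fragment in the molecule satisfies every constraint, giving 0 matches.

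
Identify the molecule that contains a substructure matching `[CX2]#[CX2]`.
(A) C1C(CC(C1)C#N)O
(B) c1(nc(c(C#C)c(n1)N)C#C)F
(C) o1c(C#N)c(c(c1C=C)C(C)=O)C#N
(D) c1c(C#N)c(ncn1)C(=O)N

[CX2]#[CX2] describes a carbon-carbon triple bond (an alkyne).
(A) has a nitrile (-C#N) but the triple bond is C#N, not C#C.
(B) contains an ethynyl group (-C#CH), which satisfies every atom and bond constraint.
(C) has a nitrile (-C#N) but the triple bond is C#N, not C#C.
(D) has a nitrile (-C#N) but the triple bond is C#N, not C#C.
So the answer is (B).

B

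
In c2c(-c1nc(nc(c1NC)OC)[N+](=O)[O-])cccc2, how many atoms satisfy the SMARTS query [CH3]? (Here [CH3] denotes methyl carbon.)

2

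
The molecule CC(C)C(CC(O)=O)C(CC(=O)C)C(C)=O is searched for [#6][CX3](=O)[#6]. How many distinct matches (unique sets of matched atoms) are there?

2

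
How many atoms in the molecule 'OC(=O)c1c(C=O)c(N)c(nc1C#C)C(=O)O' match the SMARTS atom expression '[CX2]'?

The query [CX2] means: C with X2: aliphatic carbon with exactly 2 total connections.
Check the 17 heavy atoms by environment: 1× n (aromatic, X2) → no; 5× c (aromatic, X3) → no; 3× C (X3) → no; 3× O (X1) → no; 2× O (X2) → no; 2× C (X2) → match; 1× N (X3) → no.
That gives 2 matching atoms.

2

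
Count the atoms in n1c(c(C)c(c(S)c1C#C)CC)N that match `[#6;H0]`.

6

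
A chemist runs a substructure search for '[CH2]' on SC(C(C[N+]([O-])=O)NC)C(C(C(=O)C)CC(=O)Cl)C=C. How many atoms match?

The query [CH2] means: aliphatic carbon with exactly two hydrogens.
Check the 20 heavy atoms by environment: 3× C (H2) → match; 5× C (H1) → no; 1× N (charge +1, H0) → no; 1× O (charge -1, H0) → no; 3× O (H0) → no; 2× C (H0) → no; 2× C (H3) → no; 1× N (H1) → no; 1× S (H1) → no; 1× Cl (H0) → no.
That gives 3 matching atoms.

3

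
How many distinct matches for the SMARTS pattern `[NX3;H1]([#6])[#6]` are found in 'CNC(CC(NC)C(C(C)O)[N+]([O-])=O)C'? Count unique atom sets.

2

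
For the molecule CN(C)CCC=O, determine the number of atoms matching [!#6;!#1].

2

The query [!#6;!#1] means: not carbon and not hydrogen — any heteroatom.
Check the 7 heavy atoms by environment: 5× C → no; 1× O → match; 1× N → match.
Summing the matching environments: 1 + 1 = 2 matching atoms.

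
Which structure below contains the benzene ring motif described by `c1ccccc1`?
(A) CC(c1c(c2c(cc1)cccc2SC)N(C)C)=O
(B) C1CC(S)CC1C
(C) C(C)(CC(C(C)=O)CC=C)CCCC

A

c1ccccc1 describes six aromatic carbons in a ring (a benzene ring).
(A) contains the required atom environment, so the pattern matches.
(B) has a methyl group (-CH3) but no six-membered all-carbon aromatic ring is present.
(C) has a methyl group (-CH3) but no six-membered all-carbon aromatic ring is present.
So the answer is (A).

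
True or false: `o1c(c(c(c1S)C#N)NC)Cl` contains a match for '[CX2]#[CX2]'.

False

The pattern [CX2]#[CX2] describes a carbon-carbon triple bond — an alkyne.
The closest candidate here is a nitrile (-C#N), but the triple bond is C#N, not C#C. No other fragment satisfies the full query, so there is no match.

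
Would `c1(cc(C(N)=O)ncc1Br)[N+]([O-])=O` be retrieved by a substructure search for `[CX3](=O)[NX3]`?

Yes

The pattern [CX3](=O)[NX3] describes a carbonyl carbon bonded to a trivalent nitrogen — an amide.
The molecule carries a primary amide (-C(=O)NH2), whose atoms satisfy every constraint of the query, so the pattern matches.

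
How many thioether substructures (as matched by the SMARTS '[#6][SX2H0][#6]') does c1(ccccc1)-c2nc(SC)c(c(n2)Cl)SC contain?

2

[#6][SX2H0][#6] is the SMARTS for a thioether: an aliphatic sulfur bridging two carbons with no H on the sulfur.
The molecule carries 2 separate instances of a methylthio ether (-SCH3) meeting every constraint; each maps to a distinct set of atoms, giving 2 matches.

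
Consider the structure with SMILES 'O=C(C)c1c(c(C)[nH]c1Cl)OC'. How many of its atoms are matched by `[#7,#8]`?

3

The query [#7,#8] means: nitrogen or oxygen (comma = OR).
Check the 12 heavy atoms by environment: 1× n (aromatic) → match; 4× c (aromatic) → no; 2× O → match; 4× C → no; 1× Cl → no.
Summing the matching environments: 1 + 2 = 3 matching atoms.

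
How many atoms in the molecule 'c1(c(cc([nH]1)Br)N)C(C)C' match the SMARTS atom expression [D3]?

4

Check the 10 heavy atoms by environment: 1× n (aromatic, D2) → no; 3× c (aromatic, D3) → match; 1× c (aromatic, D2) → no; 1× Br (D1) → no; 1× N (D1) → no; 1× C (D3) → match; 2× C (D1) → no.
Summing the matching environments: 3 + 1 = 4 matching atoms.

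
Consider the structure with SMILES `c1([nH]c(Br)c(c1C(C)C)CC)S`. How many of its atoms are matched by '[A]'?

7

Check the 12 heavy atoms by environment: 1× n (aromatic) → no; 4× c (aromatic) → no; 1× Br → match; 5× C → match; 1× S → match.
Summing the matching environments: 1 + 5 + 1 = 7 matching atoms.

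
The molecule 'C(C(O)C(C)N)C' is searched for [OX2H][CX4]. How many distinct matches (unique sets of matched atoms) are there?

1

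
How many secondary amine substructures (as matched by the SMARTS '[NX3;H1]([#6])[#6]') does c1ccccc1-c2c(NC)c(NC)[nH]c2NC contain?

3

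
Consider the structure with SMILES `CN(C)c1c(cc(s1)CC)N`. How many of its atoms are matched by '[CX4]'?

4

The query [CX4] means: C with X4: aliphatic carbon with exactly 4 total connections (bonds + H).
Check the 11 heavy atoms by environment: 1× s (aromatic, X2) → no; 4× c (aromatic, X3) → no; 2× N (X3) → no; 4× C (X4) → match.
That gives 4 matching atoms.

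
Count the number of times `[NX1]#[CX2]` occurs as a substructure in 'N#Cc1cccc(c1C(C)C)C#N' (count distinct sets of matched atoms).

2

[NX1]#[CX2] is the SMARTS for a nitrile: a nitrogen triple-bonded to a two-connected carbon.
The molecule carries 2 separate instances of a nitrile (-C#N) meeting every constraint; each maps to a distinct set of atoms, giving 2 matches.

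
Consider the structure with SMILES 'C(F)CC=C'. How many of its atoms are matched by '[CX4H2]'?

2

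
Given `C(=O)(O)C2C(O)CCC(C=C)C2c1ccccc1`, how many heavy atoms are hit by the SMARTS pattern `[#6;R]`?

12

Check the 18 heavy atoms by environment: 6× C (in 6-ring) → match; 3× C (acyclic) → no; 3× O (acyclic) → no; 6× c (aromatic, in 6-ring) → match.
Summing the matching environments: 6 + 6 = 12 matching atoms.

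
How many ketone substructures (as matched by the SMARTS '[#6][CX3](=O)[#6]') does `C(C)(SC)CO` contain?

0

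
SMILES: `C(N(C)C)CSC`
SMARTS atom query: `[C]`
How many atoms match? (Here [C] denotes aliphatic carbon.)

The query [C] means: uppercase C matches aliphatic (non-aromatic) carbon only.
Check the 7 heavy atoms by environment: 5× C → match; 1× N → no; 1× S → no.
That gives 5 matching atoms.

5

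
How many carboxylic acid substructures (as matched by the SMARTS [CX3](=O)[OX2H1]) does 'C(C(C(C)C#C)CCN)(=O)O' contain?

1

[CX3](=O)[OX2H1] is the SMARTS for a carboxylic acid: an sp2 carbon double-bonded to O and single-bonded to an -OH oxygen.
Exactly one fragment in the molecule meets all constraints, giving 1 match.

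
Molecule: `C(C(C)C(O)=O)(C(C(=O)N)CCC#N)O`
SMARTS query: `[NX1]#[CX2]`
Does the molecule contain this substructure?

Yes

The pattern [NX1]#[CX2] describes a nitrogen triple-bonded to a two-connected carbon — a nitrile.
The molecule carries a nitrile (-C#N), whose atoms satisfy every constraint of the query, so the pattern matches.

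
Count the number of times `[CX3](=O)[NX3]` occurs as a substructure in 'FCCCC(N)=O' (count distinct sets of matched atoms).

1

[CX3](=O)[NX3] is the SMARTS for an amide: a carbonyl carbon bonded to a trivalent nitrogen.
Exactly one fragment in the molecule meets all constraints, giving 1 match.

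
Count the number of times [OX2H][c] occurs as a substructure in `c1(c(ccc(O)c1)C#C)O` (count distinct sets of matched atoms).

[OX2H][c] is the SMARTS for a phenol: a hydroxyl oxygen attached to an aromatic carbon.
The molecule carries 2 separate instances of a hydroxyl group (-OH) meeting every constraint; each maps to a distinct set of atoms, giving 2 matches.

2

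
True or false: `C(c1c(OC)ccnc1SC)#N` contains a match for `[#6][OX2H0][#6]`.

True

The pattern [#6][OX2H0][#6] describes an aliphatic oxygen bridging two carbons with no H on the oxygen — an ether.
The molecule carries a methoxy ether (-OCH3), whose atoms satisfy every constraint of the query, so the pattern matches.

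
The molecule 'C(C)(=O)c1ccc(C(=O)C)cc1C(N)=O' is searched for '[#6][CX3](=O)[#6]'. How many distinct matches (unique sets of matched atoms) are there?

[#6][CX3](=O)[#6] is the SMARTS for a ketone: a carbonyl carbon (no H) flanked by two carbons.
The molecule carries 2 separate instances of an acetyl/ketone group (-C(=O)CH3) meeting every constraint; each maps to a distinct set of atoms, giving 2 matches.

2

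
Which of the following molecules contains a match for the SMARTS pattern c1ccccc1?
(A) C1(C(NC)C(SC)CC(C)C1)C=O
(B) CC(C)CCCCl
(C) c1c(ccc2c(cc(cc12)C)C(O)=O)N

c1ccccc1 describes six aromatic carbons in a ring (a benzene ring).
(A) has a methyl group (-CH3) but no six-membered all-carbon aromatic ring is present.
(B) has a methyl group (-CH3) but no six-membered all-carbon aromatic ring is present.
(C) contains the required atom environment, so the pattern matches.
So the answer is (C).

C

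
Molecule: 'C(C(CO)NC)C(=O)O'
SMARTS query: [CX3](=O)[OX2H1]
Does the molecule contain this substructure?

Yes

The pattern [CX3](=O)[OX2H1] describes an sp2 carbon double-bonded to O and single-bonded to an -OH oxygen — a carboxylic acid.
The molecule carries a carboxylic acid group (-C(=O)OH), whose atoms satisfy every constraint of the query, so the pattern matches.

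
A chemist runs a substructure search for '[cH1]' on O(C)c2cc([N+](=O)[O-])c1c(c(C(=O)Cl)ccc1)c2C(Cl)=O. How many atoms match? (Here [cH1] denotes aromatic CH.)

The query [cH1] means: aromatic carbon bearing exactly one hydrogen.
Check the 21 heavy atoms by environment: 6× c (aromatic, H0) → no; 4× c (aromatic, H1) → match; 2× C (H0) → no; 4× O (H0) → no; 2× Cl (H0) → no; 1× N (charge +1, H0) → no; 1× O (charge -1, H0) → no; 1× C (H3) → no.
That gives 4 matching atoms.

4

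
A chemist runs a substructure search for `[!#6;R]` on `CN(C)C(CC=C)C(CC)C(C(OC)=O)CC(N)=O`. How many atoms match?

0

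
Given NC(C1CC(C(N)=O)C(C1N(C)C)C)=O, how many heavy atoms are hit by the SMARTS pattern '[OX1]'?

2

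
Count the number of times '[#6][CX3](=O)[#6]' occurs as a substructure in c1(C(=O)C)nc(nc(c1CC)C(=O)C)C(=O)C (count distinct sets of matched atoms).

3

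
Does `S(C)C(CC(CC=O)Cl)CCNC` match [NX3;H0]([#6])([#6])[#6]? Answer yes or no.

The pattern [NX3;H0]([#6])([#6])[#6] describes a trivalent nitrogen with no H, bonded to three carbons — a tertiary amine.
The closest candidate here is an N-methylamino group (-NHCH3), but the nitrogen still has one H (H1), not H0. No other fragment satisfies the full query, so there is no match.

No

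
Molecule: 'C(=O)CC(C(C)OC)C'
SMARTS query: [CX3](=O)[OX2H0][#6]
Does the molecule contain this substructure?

No

The pattern [CX3](=O)[OX2H0][#6] describes a carbonyl carbon bonded to an oxygen that is itself bonded to carbon (no H on that O) — an ester.
The closest candidate here is a methoxy ether (-OCH3), but the ether oxygen is not adjacent to a C=O carbon. No other fragment satisfies the full query, so there is no match.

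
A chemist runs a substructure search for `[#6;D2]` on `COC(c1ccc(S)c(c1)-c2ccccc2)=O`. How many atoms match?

The query [#6;D2] means: any carbon bonded to exactly two heavy atoms.
Check the 17 heavy atoms by environment: 4× c (aromatic, D3) → no; 8× c (aromatic, D2) → match; 1× S (D1) → no; 1× C (D3) → no; 1× O (D1) → no; 1× O (D2) → no; 1× C (D1) → no.
That gives 8 matching atoms.

8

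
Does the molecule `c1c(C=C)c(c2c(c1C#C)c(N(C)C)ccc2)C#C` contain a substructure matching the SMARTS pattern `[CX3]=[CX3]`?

Yes

The pattern [CX3]=[CX3] describes a non-aromatic C=C double bond between two sp2 carbons — an alkene.
The molecule carries a vinyl group (-CH=CH2), whose atoms satisfy every constraint of the query, so the pattern matches.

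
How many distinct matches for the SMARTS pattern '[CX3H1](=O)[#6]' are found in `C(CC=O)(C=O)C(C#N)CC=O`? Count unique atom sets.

3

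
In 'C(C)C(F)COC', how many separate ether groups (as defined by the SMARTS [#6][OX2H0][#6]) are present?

1

[#6][OX2H0][#6] is the SMARTS for an ether: an aliphatic oxygen bridging two carbons with no H on the oxygen.
Exactly one fragment in the molecule meets all constraints, giving 1 match.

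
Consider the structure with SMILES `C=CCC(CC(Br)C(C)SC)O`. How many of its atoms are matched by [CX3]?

2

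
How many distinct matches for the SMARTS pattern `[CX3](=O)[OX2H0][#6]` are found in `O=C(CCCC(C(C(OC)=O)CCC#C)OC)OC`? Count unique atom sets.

[CX3](=O)[OX2H0][#6] is the SMARTS for an ester: a carbonyl carbon bonded to an oxygen that is itself bonded to carbon (no H on that O).
The molecule carries 2 separate instances of a methyl-ester group (-C(=O)OCH3) meeting every constraint; each maps to a distinct set of atoms, giving 2 matches.

2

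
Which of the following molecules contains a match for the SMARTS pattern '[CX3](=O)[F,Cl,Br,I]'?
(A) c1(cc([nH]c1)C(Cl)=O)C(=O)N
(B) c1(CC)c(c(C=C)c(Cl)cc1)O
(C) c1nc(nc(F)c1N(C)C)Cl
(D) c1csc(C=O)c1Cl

A

[CX3](=O)[F,Cl,Br,I] describes a carbonyl carbon bonded to a halogen (an acyl halide).
(A) contains an acyl chloride (-C(=O)Cl), which satisfies every atom and bond constraint.
(B) has a chloro substituent but the Cl is not on a carbonyl carbon.
(C) has a chloro substituent but the Cl is not on a carbonyl carbon.
(D) has a chloro substituent but the Cl is not on a carbonyl carbon.
So the answer is (A).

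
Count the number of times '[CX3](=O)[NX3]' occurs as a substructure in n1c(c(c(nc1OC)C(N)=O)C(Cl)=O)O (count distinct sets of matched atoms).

[CX3](=O)[NX3] is the SMARTS for an amide: a carbonyl carbon bonded to a trivalent nitrogen.
Exactly one fragment in the molecule meets all constraints, giving 1 match.

1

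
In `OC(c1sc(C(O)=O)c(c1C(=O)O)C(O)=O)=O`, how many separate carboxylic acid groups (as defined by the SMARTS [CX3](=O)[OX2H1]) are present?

[CX3](=O)[OX2H1] is the SMARTS for a carboxylic acid: an sp2 carbon double-bonded to O and single-bonded to an -OH oxygen.
The molecule carries 4 separate instances of a carboxylic acid group (-C(=O)OH) meeting every constraint; each maps to a distinct set of atoms, giving 4 matches.

4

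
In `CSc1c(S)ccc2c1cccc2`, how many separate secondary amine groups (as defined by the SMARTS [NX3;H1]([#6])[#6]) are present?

0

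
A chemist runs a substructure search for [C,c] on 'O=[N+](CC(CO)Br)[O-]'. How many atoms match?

3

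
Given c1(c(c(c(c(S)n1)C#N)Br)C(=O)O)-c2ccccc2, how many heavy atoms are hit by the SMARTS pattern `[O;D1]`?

2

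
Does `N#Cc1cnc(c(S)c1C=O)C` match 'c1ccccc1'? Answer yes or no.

No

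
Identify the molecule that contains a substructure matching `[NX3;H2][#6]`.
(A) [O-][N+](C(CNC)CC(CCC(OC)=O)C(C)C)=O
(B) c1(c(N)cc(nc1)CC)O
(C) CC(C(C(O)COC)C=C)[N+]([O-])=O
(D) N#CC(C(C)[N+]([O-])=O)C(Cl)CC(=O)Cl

[NX3;H2][#6] describes a trivalent nitrogen with two H attached to carbon (a primary amine).
(A) has a nitro group (-[N+](=O)[O-]) but the nitrogen is [N+] with no H, not NX3H2.
(B) contains a primary amino group (-NH2), which satisfies every atom and bond constraint.
(C) has a nitro group (-[N+](=O)[O-]) but the nitrogen is [N+] with no H, not NX3H2.
(D) has a nitrile (-C#N) but the nitrogen is NX1 (triple-bonded), not NX3 with two H.
So the answer is (B).

B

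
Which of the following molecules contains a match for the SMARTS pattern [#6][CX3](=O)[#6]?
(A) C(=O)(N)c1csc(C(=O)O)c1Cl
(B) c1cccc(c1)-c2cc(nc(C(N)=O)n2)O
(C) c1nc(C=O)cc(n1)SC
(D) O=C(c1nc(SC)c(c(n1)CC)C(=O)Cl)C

D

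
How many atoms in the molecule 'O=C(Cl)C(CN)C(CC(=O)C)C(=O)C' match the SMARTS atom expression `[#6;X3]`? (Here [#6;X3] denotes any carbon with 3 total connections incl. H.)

3

The query [#6;X3] means: any carbon (aromatic or not) with three total connections.
Check the 14 heavy atoms by environment: 6× C (X4) → no; 3× C (X3) → match; 3× O (X1) → no; 1× Cl (X1) → no; 1× N (X3) → no.
That gives 3 matching atoms.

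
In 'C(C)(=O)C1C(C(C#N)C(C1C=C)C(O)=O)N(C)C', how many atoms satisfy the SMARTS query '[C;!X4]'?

5

The query [C;!X4] means: aliphatic carbon that does not have four total connections.
Check the 18 heavy atoms by environment: 8× C (X4) → no; 1× N (X3) → no; 1× C (X2) → match; 1× N (X1) → no; 4× C (X3) → match; 2× O (X1) → no; 1× O (X2) → no.
Summing the matching environments: 1 + 4 = 5 matching atoms.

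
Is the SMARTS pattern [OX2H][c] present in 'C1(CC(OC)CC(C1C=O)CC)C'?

No

The pattern [OX2H][c] describes a hydroxyl oxygen attached to an aromatic carbon — a phenol.
The closest candidate here is a methoxy ether (-OCH3), but the oxygen has H0, not H1. No other fragment satisfies the full query, so there is no match.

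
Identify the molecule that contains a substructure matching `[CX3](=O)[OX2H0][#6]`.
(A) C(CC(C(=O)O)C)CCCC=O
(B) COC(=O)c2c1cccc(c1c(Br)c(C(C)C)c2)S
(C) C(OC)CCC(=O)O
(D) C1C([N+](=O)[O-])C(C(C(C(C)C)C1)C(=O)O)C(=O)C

[CX3](=O)[OX2H0][#6] describes a carbonyl carbon bonded to an oxygen that is itself bonded to carbon (no H on that O) (an ester).
(A) has a carboxylic acid group (-C(=O)OH) but the singly-bonded O carries H (OX2H1, not H0).
(B) contains a methyl-ester group (-C(=O)OCH3), which satisfies every atom and bond constraint.
(C) has a methoxy ether (-OCH3) but the ether oxygen is not adjacent to a C=O carbon.
(D) has a carboxylic acid group (-C(=O)OH) but the singly-bonded O carries H (OX2H1, not H0).
So the answer is (B).

B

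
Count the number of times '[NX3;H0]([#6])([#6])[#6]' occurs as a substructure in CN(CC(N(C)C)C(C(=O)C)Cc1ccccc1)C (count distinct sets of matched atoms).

[NX3;H0]([#6])([#6])[#6] is the SMARTS for a tertiary amine: a trivalent nitrogen with no H, bonded to three carbons.
The molecule carries 2 separate instances of a dimethylamino group (-N(CH3)2) meeting every constraint; each maps to a distinct set of atoms, giving 2 matches.

2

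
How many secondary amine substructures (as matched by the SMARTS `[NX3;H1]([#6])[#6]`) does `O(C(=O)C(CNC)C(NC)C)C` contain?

2

[NX3;H1]([#6])[#6] is the SMARTS for a secondary amine: a trivalent nitrogen with one H, bonded to two carbons.
The molecule carries 2 separate instances of an N-methylamino group (-NHCH3) meeting every constraint; each maps to a distinct set of atoms, giving 2 matches.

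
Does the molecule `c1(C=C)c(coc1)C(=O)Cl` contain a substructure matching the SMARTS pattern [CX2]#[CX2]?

The pattern [CX2]#[CX2] describes a carbon-carbon triple bond — an alkyne.
The closest candidate here is a vinyl group (-CH=CH2), but the C=C is a double bond; both carbons are CX3, not CX2. No other fragment satisfies the full query, so there is no match.

No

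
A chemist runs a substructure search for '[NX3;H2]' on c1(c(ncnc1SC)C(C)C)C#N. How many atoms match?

0

The query [NX3;H2] means: aliphatic N with 3 total connections, two of them H — an -NH2 nitrogen (amine or amide).
Check the 13 heavy atoms by environment: 2× n (aromatic, H0, X2) → no; 1× c (aromatic, H1, X3) → no; 3× c (aromatic, H0, X3) → no; 1× S (H0, X2) → no; 3× C (H3, X4) → no; 1× C (H0, X2) → no; 1× N (H0, X1) → no; 1× C (H1, X4) → no.
No environment satisfies the query, so 0 matching atoms.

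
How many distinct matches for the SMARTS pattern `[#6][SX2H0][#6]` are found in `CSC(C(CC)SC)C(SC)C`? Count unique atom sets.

3

[#6][SX2H0][#6] is the SMARTS for a thioether: an aliphatic sulfur bridging two carbons with no H on the sulfur.
The molecule carries 3 separate instances of a methylthio ether (-SCH3) meeting every constraint; each maps to a distinct set of atoms, giving 3 matches.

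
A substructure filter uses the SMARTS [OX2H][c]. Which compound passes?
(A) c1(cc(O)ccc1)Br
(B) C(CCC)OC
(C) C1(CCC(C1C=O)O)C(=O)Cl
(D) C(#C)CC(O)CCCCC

A

[OX2H][c] describes a hydroxyl oxygen attached to an aromatic carbon (a phenol).
(A) contains a hydroxyl group (-OH), which satisfies every atom and bond constraint.
(B) has a methoxy ether (-OCH3) but the oxygen has H0, not H1.
(C) has a hydroxyl group (-OH) but the -OH is on an aliphatic carbon, not an aromatic c.
(D) has a hydroxyl group (-OH) but the -OH is on an aliphatic carbon, not an aromatic c.
So the answer is (A).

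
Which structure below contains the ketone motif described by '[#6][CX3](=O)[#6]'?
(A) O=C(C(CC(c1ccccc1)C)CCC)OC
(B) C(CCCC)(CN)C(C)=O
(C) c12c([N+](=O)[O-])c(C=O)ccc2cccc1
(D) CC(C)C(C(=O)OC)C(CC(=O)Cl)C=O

[#6][CX3](=O)[#6] describes a carbonyl carbon (no H) flanked by two carbons (a ketone).
(A) has a methyl-ester group (-C(=O)OCH3) but one neighbour of the carbonyl carbon is O, not C.
(B) contains an acetyl/ketone group (-C(=O)CH3), which satisfies every atom and bond constraint.
(C) has an aldehyde (-CHO) but the carbonyl carbon has H1, so it is not flanked by two carbons.
(D) has an aldehyde (-CHO) but the carbonyl carbon has H1, so it is not flanked by two carbons.
So the answer is (B).

B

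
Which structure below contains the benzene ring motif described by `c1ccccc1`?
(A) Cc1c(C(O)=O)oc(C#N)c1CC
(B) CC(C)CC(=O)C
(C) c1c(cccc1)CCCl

C

c1ccccc1 describes six aromatic carbons in a ring (a benzene ring).
(A) has a methyl group (-CH3) but no six-membered all-carbon aromatic ring is present.
(B) has a methyl group (-CH3) but no six-membered all-carbon aromatic ring is present.
(C) contains a phenyl ring, which satisfies every atom and bond constraint.
So the answer is (C).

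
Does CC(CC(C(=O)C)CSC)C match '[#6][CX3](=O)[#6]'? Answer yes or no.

Yes

The pattern [#6][CX3](=O)[#6] describes a carbonyl carbon (no H) flanked by two carbons — a ketone.
The molecule carries an acetyl/ketone group (-C(=O)CH3), whose atoms satisfy every constraint of the query, so the pattern matches.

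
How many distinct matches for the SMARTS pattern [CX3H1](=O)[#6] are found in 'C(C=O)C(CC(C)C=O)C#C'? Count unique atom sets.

2

[CX3H1](=O)[#6] is the SMARTS for an aldehyde: an sp2 carbon with one H, double-bonded to O and single-bonded to carbon.
The molecule carries 2 separate instances of an aldehyde (-CHO) meeting every constraint; each maps to a distinct set of atoms, giving 2 matches.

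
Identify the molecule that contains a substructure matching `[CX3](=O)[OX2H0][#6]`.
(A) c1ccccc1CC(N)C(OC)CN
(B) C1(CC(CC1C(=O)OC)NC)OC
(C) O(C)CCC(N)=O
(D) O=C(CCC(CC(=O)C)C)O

[CX3](=O)[OX2H0][#6] describes a carbonyl carbon bonded to an oxygen that is itself bonded to carbon (no H on that O) (an ester).
(A) has a methoxy ether (-OCH3) but the ether oxygen is not adjacent to a C=O carbon.
(B) contains a methyl-ester group (-C(=O)OCH3), which satisfies every atom and bond constraint.
(C) has a methoxy ether (-OCH3) but the ether oxygen is not adjacent to a C=O carbon.
(D) has a carboxylic acid group (-C(=O)OH) but the singly-bonded O carries H (OX2H1, not H0).
So the answer is (B).

B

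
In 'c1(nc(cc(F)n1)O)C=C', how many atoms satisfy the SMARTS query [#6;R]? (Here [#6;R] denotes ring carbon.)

The query [#6;R] means: carbon that is part of a ring.
Check the 10 heavy atoms by environment: 2× n (aromatic, in 6-ring) → no; 4× c (aromatic, in 6-ring) → match; 1× F (acyclic) → no; 2× C (acyclic) → no; 1× O (acyclic) → no.
That gives 4 matching atoms.

4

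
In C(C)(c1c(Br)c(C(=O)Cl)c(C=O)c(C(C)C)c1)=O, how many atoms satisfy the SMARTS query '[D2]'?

2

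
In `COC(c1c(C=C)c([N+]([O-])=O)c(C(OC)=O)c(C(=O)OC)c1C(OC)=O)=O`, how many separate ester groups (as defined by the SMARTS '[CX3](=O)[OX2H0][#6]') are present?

4

[CX3](=O)[OX2H0][#6] is the SMARTS for an ester: a carbonyl carbon bonded to an oxygen that is itself bonded to carbon (no H on that O).
The molecule carries 4 separate instances of a methyl-ester group (-C(=O)OCH3) meeting every constraint; each maps to a distinct set of atoms, giving 4 matches.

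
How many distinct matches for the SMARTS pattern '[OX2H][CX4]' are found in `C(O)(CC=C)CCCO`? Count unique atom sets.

[OX2H][CX4] is the SMARTS for an aliphatic alcohol: a hydroxyl oxygen bound to an sp3 (X4) carbon.
The molecule carries 2 separate instances of a hydroxyl group (-OH) meeting every constraint; each maps to a distinct set of atoms, giving 2 matches.

2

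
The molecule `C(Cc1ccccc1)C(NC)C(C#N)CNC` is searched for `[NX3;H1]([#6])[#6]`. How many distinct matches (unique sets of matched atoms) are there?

[NX3;H1]([#6])[#6] is the SMARTS for a secondary amine: a trivalent nitrogen with one H, bonded to two carbons.
The molecule carries 2 separate instances of an N-methylamino group (-NHCH3) meeting every constraint; each maps to a distinct set of atoms, giving 2 matches.

2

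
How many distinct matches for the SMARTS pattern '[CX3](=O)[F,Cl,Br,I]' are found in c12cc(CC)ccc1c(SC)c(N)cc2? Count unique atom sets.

0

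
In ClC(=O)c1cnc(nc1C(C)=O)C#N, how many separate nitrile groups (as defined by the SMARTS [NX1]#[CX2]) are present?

1

[NX1]#[CX2] is the SMARTS for a nitrile: a nitrogen triple-bonded to a two-connected carbon.
Exactly one fragment in the molecule meets all constraints, giving 1 match.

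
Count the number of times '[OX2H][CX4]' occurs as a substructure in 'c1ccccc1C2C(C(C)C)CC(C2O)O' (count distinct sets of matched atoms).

[OX2H][CX4] is the SMARTS for an aliphatic alcohol: a hydroxyl oxygen bound to an sp3 (X4) carbon.
The molecule carries 2 separate instances of a hydroxyl group (-OH) meeting every constraint; each maps to a distinct set of atoms, giving 2 matches.

2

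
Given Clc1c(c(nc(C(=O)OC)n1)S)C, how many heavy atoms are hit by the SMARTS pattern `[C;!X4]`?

1

The query [C;!X4] means: aliphatic carbon that does not have four total connections.
Check the 13 heavy atoms by environment: 2× n (aromatic, X2) → no; 4× c (aromatic, X3) → no; 1× C (X3) → match; 1× O (X1) → no; 1× O (X2) → no; 2× C (X4) → no; 1× Cl (X1) → no; 1× S (X2) → no.
That gives 1 matching atom.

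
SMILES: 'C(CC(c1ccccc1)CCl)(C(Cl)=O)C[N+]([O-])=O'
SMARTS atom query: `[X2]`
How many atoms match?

0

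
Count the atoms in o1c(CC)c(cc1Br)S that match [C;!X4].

0

The query [C;!X4] means: aliphatic carbon that does not have four total connections.
Check the 9 heavy atoms by environment: 1× o (aromatic, X2) → no; 4× c (aromatic, X3) → no; 1× S (X2) → no; 2× C (X4) → no; 1× Br (X1) → no.
No environment satisfies the query, so 0 matching atoms.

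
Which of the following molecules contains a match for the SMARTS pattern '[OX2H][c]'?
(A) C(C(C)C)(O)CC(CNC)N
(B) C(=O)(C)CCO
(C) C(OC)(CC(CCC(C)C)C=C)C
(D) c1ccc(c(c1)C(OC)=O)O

D

[OX2H][c] describes a hydroxyl oxygen attached to an aromatic carbon (a phenol).
(A) has a hydroxyl group (-OH) but the -OH is on an aliphatic carbon, not an aromatic c.
(B) has a hydroxyl group (-OH) but the -OH is on an aliphatic carbon, not an aromatic c.
(C) has a methoxy ether (-OCH3) but the oxygen has H0, not H1.
(D) contains a hydroxyl group (-OH), which satisfies every atom and bond constraint.
So the answer is (D).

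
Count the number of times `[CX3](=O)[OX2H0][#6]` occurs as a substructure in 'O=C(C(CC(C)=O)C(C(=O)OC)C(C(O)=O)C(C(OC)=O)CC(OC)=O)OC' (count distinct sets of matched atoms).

[CX3](=O)[OX2H0][#6] is the SMARTS for an ester: a carbonyl carbon bonded to an oxygen that is itself bonded to carbon (no H on that O).
The molecule carries 4 separate instances of a methyl-ester group (-C(=O)OCH3) meeting every constraint; each maps to a distinct set of atoms, giving 4 matches.

4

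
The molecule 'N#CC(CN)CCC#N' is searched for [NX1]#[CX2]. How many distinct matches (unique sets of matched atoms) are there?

2

[NX1]#[CX2] is the SMARTS for a nitrile: a nitrogen triple-bonded to a two-connected carbon.
The molecule carries 2 separate instances of a nitrile (-C#N) meeting every constraint; each maps to a distinct set of atoms, giving 2 matches.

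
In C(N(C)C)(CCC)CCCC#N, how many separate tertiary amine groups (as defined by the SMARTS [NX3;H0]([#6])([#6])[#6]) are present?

1

[NX3;H0]([#6])([#6])[#6] is the SMARTS for a tertiary amine: a trivalent nitrogen with no H, bonded to three carbons.
Exactly one fragment in the molecule meets all constraints, giving 1 match.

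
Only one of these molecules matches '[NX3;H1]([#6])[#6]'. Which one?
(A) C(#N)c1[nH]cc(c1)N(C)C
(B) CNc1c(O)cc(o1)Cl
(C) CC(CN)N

[NX3;H1]([#6])[#6] describes a trivalent nitrogen with one H, bonded to two carbons (a secondary amine).
(A) has a dimethylamino group (-N(CH3)2) but the nitrogen has H0, not H1.
(B) contains an N-methylamino group (-NHCH3), which satisfies every atom and bond constraint.
(C) has a primary amino group (-NH2) but the nitrogen has H2 and only one carbon neighbour.
So the answer is (B).

B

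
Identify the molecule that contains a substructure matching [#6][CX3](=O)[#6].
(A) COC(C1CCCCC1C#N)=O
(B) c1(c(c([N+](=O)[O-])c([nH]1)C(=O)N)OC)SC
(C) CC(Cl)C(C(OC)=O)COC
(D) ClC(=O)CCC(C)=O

D

[#6][CX3](=O)[#6] describes a carbonyl carbon (no H) flanked by two carbons (a ketone).
(A) has a methyl-ester group (-C(=O)OCH3) but one neighbour of the carbonyl carbon is O, not C.
(B) has a primary amide (-C(=O)NH2) but one neighbour of the carbonyl carbon is N, not C.
(C) has a methyl-ester group (-C(=O)OCH3) but one neighbour of the carbonyl carbon is O, not C.
(D) contains an acetyl/ketone group (-C(=O)CH3), which satisfies every atom and bond constraint.
So the answer is (D).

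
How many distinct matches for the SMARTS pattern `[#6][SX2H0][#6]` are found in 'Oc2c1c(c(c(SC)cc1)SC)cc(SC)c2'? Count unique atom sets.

[#6][SX2H0][#6] is the SMARTS for a thioether: an aliphatic sulfur bridging two carbons with no H on the sulfur.
The molecule carries 3 separate instances of a methylthio ether (-SCH3) meeting every constraint; each maps to a distinct set of atoms, giving 3 matches.

3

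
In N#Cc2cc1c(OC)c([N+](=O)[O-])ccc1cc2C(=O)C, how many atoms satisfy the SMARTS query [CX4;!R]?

2

The query [CX4;!R] means: aliphatic carbon with four total connections, not in a ring.
Check the 20 heavy atoms by environment: 10× c (aromatic, X3, in 6-ring) → no; 1× N (charge +1, X3, acyclic) → no; 1× O (charge -1, X1, acyclic) → no; 2× O (X1, acyclic) → no; 1× C (X2, acyclic) → no; 1× N (X1, acyclic) → no; 1× O (X2, acyclic) → no; 2× C (X4, acyclic) → match; 1× C (X3, acyclic) → no.
That gives 2 matching atoms.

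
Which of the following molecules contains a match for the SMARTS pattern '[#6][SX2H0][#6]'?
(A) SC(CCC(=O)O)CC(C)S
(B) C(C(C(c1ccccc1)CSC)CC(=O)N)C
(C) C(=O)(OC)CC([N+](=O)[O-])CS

B

[#6][SX2H0][#6] describes an aliphatic sulfur bridging two carbons with no H on the sulfur (a thioether).
(A) has a thiol (-SH) but the sulfur has H1, not H0 bridging two carbons.
(B) contains a methylthio ether (-SCH3), which satisfies every atom and bond constraint.
(C) has a thiol (-SH) but the sulfur has H1, not H0 bridging two carbons.
So the answer is (B).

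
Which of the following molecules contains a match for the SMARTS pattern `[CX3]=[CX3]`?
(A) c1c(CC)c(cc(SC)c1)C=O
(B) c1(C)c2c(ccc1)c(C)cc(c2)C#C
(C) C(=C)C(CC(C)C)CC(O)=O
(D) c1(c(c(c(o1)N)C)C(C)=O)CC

C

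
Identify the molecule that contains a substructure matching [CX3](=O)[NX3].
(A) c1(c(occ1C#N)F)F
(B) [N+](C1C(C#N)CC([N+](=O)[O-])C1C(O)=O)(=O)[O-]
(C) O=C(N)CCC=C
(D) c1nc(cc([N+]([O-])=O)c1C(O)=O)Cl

C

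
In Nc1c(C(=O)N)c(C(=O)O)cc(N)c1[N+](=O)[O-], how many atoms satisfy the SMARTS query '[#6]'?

8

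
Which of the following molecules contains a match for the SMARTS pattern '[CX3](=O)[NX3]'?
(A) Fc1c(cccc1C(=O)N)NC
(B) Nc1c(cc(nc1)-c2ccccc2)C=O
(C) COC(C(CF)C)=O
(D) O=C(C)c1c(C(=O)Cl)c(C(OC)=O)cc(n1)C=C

A

[CX3](=O)[NX3] describes a carbonyl carbon bonded to a trivalent nitrogen (an amide).
(A) contains a primary amide (-C(=O)NH2), which satisfies every atom and bond constraint.
(B) has a primary amino group (-NH2) but the -NH2 is not attached to a carbonyl carbon.
(C) has a methyl-ester group (-C(=O)OCH3) but the carbonyl is bonded to O, not to an NX3 nitrogen.
(D) has a methyl-ester group (-C(=O)OCH3) but the carbonyl is bonded to O, not to an NX3 nitrogen.
So the answer is (A).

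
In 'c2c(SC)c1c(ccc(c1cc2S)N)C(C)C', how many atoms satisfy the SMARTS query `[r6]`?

The query [r6] means: r6 matches atoms in a six-membered ring.
Check the 17 heavy atoms by environment: 10× c (aromatic, in 6-ring) → match; 2× S (acyclic) → no; 4× C (acyclic) → no; 1× N (acyclic) → no.
That gives 10 matching atoms.

10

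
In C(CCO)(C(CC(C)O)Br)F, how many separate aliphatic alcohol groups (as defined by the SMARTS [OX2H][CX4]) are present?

2

[OX2H][CX4] is the SMARTS for an aliphatic alcohol: a hydroxyl oxygen bound to an sp3 (X4) carbon.
The molecule carries 2 separate instances of a hydroxyl group (-OH) meeting every constraint; each maps to a distinct set of atoms, giving 2 matches.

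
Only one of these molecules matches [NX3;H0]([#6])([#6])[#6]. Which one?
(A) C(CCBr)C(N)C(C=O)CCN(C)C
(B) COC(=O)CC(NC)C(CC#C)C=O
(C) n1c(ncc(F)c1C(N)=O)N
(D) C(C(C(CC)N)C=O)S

A

[NX3;H0]([#6])([#6])[#6] describes a trivalent nitrogen with no H, bonded to three carbons (a tertiary amine).
(A) contains a dimethylamino group (-N(CH3)2), which satisfies every atom and bond constraint.
(B) has an N-methylamino group (-NHCH3) but the nitrogen still has one H (H1), not H0.
(C) has a primary amino group (-NH2) but the nitrogen has H2, not H0 with three carbons.
(D) has a primary amino group (-NH2) but the nitrogen has H2, not H0 with three carbons.
So the answer is (A).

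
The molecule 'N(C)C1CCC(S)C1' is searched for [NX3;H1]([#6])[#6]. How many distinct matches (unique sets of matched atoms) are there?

1

[NX3;H1]([#6])[#6] is the SMARTS for a secondary amine: a trivalent nitrogen with one H, bonded to two carbons.
Exactly one fragment in the molecule meets all constraints, giving 1 match.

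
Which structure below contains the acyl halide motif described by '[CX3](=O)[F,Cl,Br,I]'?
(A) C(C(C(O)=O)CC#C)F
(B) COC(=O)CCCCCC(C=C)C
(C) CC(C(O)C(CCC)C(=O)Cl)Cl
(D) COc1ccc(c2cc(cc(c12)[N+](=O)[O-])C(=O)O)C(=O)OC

C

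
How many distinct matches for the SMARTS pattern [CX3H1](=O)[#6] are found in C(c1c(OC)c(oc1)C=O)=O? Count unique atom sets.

[CX3H1](=O)[#6] is the SMARTS for an aldehyde: an sp2 carbon with one H, double-bonded to O and single-bonded to carbon.
The molecule carries 2 separate instances of an aldehyde (-CHO) meeting every constraint; each maps to a distinct set of atoms, giving 2 matches.

2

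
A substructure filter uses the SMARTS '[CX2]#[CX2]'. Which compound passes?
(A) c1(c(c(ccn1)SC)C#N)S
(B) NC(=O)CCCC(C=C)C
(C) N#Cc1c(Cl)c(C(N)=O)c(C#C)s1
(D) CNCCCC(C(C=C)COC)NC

[CX2]#[CX2] describes a carbon-carbon triple bond (an alkyne).
(A) has a nitrile (-C#N) but the triple bond is C#N, not C#C.
(B) has a vinyl group (-CH=CH2) but the C=C is a double bond; both carbons are CX3, not CX2.
(C) contains an ethynyl group (-C#CH), which satisfies every atom and bond constraint.
(D) has a vinyl group (-CH=CH2) but the C=C is a double bond; both carbons are CX3, not CX2.
So the answer is (C).

C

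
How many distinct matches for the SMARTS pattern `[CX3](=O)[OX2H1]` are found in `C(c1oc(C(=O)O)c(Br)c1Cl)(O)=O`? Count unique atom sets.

2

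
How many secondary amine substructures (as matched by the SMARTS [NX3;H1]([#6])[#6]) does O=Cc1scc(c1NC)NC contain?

2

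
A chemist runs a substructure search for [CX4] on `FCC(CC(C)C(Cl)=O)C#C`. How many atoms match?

The query [CX4] means: C with X4: aliphatic carbon with exactly 4 total connections (bonds + H).
Check the 11 heavy atoms by environment: 5× C (X4) → match; 1× F (X1) → no; 1× C (X3) → no; 1× O (X1) → no; 1× Cl (X1) → no; 2× C (X2) → no.
That gives 5 matching atoms.

5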